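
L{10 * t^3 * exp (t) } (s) 60/ (s - 1) ^4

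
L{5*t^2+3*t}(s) 10/s^3+3/s^2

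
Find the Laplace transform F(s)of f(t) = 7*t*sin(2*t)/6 14*s/(3*(s^2+4)^2)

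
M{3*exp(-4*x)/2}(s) 3*gamma(s)/(2*2^(2*s))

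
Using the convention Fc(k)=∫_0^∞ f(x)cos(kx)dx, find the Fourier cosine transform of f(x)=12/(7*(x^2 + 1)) 6*pi*exp(-k)/7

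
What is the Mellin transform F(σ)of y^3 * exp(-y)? gamma(σ + 3)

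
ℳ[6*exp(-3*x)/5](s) 6*gamma(s)/(5*3^s)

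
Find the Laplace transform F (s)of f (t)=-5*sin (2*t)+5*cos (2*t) 5*s/ (s^2+4)-10/ (s^2+4)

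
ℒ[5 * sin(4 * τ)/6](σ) 10/(3 * (σ^2 + 16))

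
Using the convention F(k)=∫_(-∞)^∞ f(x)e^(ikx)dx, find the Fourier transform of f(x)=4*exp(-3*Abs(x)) 24/(k^2 + 9)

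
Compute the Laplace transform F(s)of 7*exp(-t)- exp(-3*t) 7/(s + 1)-1/(s + 3)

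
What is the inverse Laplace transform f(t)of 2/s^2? 2 * t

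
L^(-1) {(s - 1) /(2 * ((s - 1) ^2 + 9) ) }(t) exp(t) * cos(3 * t) /2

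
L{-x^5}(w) -120/w^6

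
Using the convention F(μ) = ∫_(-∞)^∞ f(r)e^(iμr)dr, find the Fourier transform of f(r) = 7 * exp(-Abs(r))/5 14/(5 * (μ^2+1))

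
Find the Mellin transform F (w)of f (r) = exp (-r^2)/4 gamma (w/2)/8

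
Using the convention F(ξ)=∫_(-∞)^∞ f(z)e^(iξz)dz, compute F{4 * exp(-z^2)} 4 * sqrt(pi) * exp(-ξ^2/4)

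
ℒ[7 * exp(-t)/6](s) 7/(6 * (s + 1))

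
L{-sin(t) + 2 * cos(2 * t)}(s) 2 * s/(s^2 + 4) - 1/(s^2 + 1)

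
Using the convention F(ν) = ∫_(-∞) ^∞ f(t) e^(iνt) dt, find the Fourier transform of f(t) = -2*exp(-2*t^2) -sqrt(2)*sqrt(pi)*exp(-ν^2/8) 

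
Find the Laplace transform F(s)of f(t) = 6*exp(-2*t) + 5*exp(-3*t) 6/(s + 2) + 5/(s + 3)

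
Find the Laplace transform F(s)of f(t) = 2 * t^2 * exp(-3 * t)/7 4/(7 * (s + 3)^3)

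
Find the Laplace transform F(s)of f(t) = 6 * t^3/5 36/(5 * s^4)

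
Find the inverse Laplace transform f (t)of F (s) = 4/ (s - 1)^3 2*t^2*exp (t)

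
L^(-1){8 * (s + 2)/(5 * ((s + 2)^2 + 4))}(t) 8 * exp(-2 * t) * cos(2 * t)/5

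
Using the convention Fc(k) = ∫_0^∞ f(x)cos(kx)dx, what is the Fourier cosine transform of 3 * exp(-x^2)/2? 3 * sqrt(pi) * exp(-k^2/4)/4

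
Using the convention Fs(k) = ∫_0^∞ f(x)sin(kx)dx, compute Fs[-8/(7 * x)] -4 * pi/7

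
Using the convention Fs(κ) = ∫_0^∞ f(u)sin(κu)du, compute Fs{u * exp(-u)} 2 * κ/(κ^2 + 1)^2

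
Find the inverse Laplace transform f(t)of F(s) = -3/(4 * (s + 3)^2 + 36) -exp(-3 * t) * sin(3 * t)/4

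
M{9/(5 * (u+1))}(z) 9 * pi * csc(pi * z)/5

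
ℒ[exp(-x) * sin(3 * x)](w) 3/((w + 1)^2 + 9)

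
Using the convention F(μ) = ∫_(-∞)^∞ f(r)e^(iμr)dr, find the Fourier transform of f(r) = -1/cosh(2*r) -pi/(2*cosh(pi*μ/4))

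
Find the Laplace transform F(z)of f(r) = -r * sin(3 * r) -6 * z/(z^2+9)^2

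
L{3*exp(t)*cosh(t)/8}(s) 3*(s - 1)/(8*s*(s - 2))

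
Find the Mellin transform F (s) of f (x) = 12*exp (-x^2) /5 6*gamma (s/2) /5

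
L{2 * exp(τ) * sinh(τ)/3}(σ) 2/(3 * σ * (σ - 2))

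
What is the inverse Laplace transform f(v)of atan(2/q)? sin(2 * v)/v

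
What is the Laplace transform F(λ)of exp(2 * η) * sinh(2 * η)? 2/(λ * (λ - 4))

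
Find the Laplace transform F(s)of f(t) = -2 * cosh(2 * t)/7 -2 * s/(7 * s^2 - 28)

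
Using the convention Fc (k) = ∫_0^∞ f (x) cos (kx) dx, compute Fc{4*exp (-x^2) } 2*sqrt (pi)*exp (-k^2/4) 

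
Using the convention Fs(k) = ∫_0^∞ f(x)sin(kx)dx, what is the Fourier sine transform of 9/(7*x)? 9*pi/14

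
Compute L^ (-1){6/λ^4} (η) η^3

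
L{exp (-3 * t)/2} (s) 1/ (2 * (s + 3))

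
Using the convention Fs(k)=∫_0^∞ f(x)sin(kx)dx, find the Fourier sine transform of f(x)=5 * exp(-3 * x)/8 5 * k/(8 * (k^2 + 9))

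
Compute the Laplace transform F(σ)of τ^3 6/σ^4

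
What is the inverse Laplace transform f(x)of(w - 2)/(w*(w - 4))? exp(2*x)*cosh(2*x)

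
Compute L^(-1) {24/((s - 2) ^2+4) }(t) 12*exp(2*t)*sin(2*t) 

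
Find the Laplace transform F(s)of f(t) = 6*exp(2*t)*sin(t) 6/((s - 2)^2 + 1)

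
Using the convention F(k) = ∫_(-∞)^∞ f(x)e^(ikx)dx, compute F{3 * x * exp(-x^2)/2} 3 * I * sqrt(pi) * k * exp(-k^2/4)/4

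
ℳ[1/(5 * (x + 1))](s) pi * csc(pi * s)/5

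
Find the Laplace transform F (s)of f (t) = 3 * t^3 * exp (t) 18/ (s - 1)^4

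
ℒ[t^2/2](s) s^(-3)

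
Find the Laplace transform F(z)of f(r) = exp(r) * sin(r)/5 1/(5 * ((z - 1)^2 + 1))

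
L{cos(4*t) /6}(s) s/(6*(s^2 + 16) ) 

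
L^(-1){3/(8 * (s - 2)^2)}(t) 3 * t * exp(2 * t)/8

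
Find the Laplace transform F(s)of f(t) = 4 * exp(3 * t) 4/(s - 3)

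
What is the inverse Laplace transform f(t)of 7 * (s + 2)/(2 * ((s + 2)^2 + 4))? 7 * exp(-2 * t) * cos(2 * t)/2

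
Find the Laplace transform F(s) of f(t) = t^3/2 3/s^4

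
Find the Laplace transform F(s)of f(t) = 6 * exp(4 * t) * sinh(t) 6/((s - 4)^2 - 1)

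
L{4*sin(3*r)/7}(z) 12/(7*(z^2+9))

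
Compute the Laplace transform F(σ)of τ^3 6/σ^4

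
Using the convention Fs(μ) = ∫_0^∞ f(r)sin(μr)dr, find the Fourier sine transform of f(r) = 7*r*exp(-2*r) 28*μ/(μ^2 + 4)^2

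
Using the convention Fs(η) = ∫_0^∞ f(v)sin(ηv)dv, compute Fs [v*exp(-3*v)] 6*η/(η^2 + 9)^2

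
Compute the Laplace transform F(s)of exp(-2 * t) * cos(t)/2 (s + 2)/(2 * ((s + 2)^2 + 1))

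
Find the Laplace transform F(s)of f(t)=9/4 9/(4*s)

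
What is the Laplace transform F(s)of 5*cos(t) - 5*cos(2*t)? 5*s/(s^2 + 1) - 5*s/(s^2 + 4)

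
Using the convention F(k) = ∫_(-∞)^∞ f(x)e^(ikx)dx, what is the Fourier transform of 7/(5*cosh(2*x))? 7*pi/(10*cosh(pi*k/4))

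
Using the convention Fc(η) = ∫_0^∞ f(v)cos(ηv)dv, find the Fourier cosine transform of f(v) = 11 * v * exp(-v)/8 11 * (1 - η^2)/(8 * (η^2 + 1)^2)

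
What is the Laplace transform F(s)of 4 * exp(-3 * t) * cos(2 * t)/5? 4 * (s + 3)/(5 * ((s + 3)^2 + 4))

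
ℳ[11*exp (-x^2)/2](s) 11*gamma (s/2)/4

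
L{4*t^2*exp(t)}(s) 8/(s - 1)^3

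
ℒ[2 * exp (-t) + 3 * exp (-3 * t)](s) 2/ (s + 1) + 3/ (s + 3)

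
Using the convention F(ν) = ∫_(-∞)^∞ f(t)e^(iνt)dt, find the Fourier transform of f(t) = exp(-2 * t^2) sqrt(2) * sqrt(pi) * exp(-ν^2/8)/2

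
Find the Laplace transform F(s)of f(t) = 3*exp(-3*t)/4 3/(4*(s + 3))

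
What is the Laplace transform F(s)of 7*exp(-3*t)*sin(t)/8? 7/(8*((s+3)^2+1))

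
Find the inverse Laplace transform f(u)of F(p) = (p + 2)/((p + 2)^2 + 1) exp(-2*u)*cos(u)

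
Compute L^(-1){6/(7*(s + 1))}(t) 6*exp(-t)/7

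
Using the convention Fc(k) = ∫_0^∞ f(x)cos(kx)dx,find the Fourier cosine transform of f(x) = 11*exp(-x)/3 11/(3*(k^2 + 1))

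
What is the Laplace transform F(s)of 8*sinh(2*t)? 16/(s^2 - 4)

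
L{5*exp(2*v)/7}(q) 5/(7*(q - 2))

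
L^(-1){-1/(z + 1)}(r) -exp(-r)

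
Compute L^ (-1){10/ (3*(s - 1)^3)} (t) 5*t^2*exp (t)/3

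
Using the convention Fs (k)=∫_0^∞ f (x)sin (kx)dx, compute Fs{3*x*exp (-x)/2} 3*k/ (k^2 + 1)^2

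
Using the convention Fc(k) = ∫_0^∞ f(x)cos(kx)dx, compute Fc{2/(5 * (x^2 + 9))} pi * exp(-3 * k)/15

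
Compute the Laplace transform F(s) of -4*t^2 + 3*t 3/s^2 - 8/s^3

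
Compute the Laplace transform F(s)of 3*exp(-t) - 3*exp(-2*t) 3/(s + 1) - 3/(s + 2)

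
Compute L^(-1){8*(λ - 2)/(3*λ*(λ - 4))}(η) 8*exp(2*η)*cosh(2*η)/3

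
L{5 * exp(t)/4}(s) 5/(4 * (s - 1))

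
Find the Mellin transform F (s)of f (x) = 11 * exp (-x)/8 11 * gamma (s)/8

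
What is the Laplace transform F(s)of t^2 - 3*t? 2/s^3 - 3/s^2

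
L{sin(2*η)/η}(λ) atan(2/λ)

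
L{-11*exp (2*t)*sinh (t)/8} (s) -11/ (8*(s - 2)^2 - 8)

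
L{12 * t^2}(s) 24/s^3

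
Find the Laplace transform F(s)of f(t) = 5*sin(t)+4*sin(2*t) 5/(s^2+1)+8/(s^2+4)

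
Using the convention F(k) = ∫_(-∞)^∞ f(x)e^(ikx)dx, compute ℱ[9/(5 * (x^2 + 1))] 9 * pi * exp(-Abs(k))/5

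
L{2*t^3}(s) 12/s^4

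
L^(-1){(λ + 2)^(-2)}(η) η * exp(-2 * η)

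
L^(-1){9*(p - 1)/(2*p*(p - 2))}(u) 9*exp(u)*cosh(u)/2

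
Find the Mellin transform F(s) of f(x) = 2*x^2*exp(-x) 2*gamma(s + 2) 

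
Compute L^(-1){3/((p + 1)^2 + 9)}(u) exp(-u)*sin(3*u)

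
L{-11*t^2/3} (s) -22/ (3*s^3)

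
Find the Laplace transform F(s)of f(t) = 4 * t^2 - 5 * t 8/s^3 - 5/s^2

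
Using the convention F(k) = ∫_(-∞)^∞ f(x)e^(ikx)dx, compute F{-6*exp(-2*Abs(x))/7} -24/(7*k^2 + 28)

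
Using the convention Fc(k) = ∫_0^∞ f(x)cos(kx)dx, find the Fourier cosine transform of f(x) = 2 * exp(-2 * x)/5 4/(5 * (k^2+4))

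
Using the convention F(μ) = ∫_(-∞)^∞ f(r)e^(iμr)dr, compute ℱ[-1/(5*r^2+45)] -pi*exp(-3*Abs(μ))/15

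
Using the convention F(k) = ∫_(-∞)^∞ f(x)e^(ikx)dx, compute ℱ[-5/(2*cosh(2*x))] -5*pi/(4*cosh(pi*k/4))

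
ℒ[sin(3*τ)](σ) 3/(σ^2 + 9)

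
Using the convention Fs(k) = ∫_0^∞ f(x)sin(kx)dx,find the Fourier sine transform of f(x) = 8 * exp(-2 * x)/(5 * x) 8 * atan(k/2)/5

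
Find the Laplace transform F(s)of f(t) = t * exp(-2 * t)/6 1/(6 * (s + 2)^2)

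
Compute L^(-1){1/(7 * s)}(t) 1/7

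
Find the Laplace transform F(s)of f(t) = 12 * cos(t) 12 * s/(s^2 + 1)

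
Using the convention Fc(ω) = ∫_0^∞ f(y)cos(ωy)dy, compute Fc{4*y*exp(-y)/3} 4*(1 - ω^2)/(3*(ω^2 + 1)^2)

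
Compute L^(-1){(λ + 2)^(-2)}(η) η*exp(-2*η)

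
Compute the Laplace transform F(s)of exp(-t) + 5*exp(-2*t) 5/(s + 2) + 1/(s + 1)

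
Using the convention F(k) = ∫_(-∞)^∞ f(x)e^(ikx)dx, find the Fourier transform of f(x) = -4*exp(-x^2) -4*sqrt(pi)*exp(-k^2/4)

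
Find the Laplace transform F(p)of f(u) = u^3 6/p^4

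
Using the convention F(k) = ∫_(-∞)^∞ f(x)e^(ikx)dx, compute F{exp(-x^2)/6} sqrt(pi)*exp(-k^2/4)/6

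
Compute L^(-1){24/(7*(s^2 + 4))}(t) 12*sin(2*t)/7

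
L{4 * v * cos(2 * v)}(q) 4 * (q^2 - 4)/(q^2 + 4)^2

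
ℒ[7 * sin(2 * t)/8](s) 7/(4 * (s^2 + 4))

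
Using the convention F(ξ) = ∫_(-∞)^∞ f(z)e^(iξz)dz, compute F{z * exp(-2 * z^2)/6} sqrt(2) * I * sqrt(pi) * ξ * exp(-ξ^2/8)/48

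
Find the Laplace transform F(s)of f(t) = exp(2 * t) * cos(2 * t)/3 (s - 2)/(3 * ((s - 2)^2+4))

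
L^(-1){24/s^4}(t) 4*t^3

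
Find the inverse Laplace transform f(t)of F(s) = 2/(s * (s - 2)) 2 * exp(t) * sinh(t)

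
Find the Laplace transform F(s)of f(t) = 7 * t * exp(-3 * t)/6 7/(6 * (s + 3)^2)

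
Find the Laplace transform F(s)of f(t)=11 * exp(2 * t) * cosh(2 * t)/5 11 * (s - 2)/(5 * s * (s - 4))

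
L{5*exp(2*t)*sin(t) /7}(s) 5/(7*((s - 2) ^2+1) ) 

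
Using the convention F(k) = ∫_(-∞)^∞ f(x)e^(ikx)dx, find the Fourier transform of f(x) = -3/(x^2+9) -pi*exp(-3*Abs(k))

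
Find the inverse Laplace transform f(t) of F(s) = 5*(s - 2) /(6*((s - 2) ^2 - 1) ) 5*exp(2*t)*cosh(t) /6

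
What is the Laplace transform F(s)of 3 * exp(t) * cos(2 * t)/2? 3 * (s - 1)/(2 * ((s - 1)^2+4))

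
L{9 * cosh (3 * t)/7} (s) 9 * s/ (7 * (s^2 - 9))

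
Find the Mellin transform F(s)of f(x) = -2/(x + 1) -2 * pi * csc(pi * s)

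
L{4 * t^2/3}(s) 8/(3 * s^3)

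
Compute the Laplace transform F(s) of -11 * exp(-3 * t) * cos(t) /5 11 * (-s - 3) /(5 * ((s+3) ^2+1) ) 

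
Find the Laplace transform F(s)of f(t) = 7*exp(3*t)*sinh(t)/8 7/(8*((s - 3)^2 - 1))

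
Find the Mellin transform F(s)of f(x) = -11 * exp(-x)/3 -11 * gamma(s)/3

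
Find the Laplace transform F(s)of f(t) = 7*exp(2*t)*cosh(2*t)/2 7*(s - 2)/(2*s*(s - 4))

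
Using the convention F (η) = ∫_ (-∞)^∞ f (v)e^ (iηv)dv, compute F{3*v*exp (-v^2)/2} 3*I*sqrt (pi)*η*exp (-η^2/4)/4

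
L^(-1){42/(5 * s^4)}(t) 7 * t^3/5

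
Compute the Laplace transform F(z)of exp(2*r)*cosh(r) (z - 2)/((z - 2)^2 - 1)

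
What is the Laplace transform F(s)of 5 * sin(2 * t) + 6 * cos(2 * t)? 6 * s/(s^2 + 4) + 10/(s^2 + 4)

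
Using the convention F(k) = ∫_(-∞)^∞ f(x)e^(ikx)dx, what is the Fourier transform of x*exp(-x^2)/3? I*sqrt(pi)*k*exp(-k^2/4)/6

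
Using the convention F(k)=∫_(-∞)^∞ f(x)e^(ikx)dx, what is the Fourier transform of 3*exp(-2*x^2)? 3*sqrt(2)*sqrt(pi)*exp(-k^2/8)/2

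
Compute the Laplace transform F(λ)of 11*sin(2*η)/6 11/(3*(λ^2 + 4))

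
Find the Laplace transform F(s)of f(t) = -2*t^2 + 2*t 2/s^2 - 4/s^3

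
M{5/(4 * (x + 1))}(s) 5 * pi * csc(pi * s)/4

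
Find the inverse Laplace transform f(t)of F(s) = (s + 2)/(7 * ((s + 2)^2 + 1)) exp(-2 * t) * cos(t)/7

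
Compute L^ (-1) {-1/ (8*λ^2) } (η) -η/8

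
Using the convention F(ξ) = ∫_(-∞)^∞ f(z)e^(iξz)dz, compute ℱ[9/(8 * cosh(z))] 9 * pi/(8 * cosh(pi * ξ/2))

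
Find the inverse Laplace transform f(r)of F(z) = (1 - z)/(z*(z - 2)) -exp(r)*cosh(r)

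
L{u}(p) p^(-2)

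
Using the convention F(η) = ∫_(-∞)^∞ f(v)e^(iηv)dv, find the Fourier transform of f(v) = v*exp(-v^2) I*sqrt(pi)*η*exp(-η^2/4)/2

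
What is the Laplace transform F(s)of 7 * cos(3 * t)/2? 7 * s/(2 * (s^2 + 9))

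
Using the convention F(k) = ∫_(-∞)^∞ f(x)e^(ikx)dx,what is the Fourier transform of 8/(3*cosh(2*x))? 4*pi/(3*cosh(pi*k/4))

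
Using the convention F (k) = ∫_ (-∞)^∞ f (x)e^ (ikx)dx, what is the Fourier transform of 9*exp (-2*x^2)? 9*sqrt (2)*sqrt (pi)*exp (-k^2/8)/2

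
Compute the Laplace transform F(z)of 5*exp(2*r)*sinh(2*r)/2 5/(z*(z - 4))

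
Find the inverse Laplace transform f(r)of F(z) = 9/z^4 3*r^3/2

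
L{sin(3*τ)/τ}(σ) atan(3/σ)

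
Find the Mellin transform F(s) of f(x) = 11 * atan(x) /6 -11 * pi * sec(pi * s/2) /(12 * s) 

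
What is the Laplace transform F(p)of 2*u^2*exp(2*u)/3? 4/(3*(p - 2)^3)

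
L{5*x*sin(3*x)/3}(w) 10*w/(w^2+9)^2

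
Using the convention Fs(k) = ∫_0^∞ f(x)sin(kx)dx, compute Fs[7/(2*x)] 7*pi/4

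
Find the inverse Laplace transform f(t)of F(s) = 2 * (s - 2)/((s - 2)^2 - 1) 2 * exp(2 * t) * cosh(t)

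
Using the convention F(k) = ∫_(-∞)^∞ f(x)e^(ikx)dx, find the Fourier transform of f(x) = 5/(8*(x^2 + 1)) 5*pi*exp(-Abs(k))/8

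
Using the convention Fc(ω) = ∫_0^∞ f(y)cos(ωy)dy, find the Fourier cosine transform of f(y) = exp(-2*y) 2/(ω^2 + 4)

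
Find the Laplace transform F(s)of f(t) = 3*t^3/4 9/(2*s^4)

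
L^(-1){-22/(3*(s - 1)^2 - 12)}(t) -11*exp(t)*sinh(2*t)/3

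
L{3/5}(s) 3/(5 * s)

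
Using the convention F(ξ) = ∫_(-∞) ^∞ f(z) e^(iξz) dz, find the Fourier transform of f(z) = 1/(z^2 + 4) pi * exp(-2 * Abs(ξ) ) /2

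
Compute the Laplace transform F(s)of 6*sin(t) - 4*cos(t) 6/(s^2+1) - 4*s/(s^2+1)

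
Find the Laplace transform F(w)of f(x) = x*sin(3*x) 6*w/(w^2 + 9)^2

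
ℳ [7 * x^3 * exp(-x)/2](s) 7 * gamma(s + 3)/2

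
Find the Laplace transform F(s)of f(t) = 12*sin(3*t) 36/(s^2 + 9)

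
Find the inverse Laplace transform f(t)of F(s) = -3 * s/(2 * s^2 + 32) -3 * cos(4 * t)/2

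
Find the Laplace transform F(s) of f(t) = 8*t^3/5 48/(5*s^4) 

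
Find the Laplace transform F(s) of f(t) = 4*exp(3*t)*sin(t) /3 4/(3*((s - 3) ^2 + 1) ) 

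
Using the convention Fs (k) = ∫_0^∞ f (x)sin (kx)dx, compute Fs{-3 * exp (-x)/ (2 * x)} -3 * atan (k)/2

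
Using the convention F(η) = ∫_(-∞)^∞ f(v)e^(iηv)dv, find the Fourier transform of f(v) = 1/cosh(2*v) pi/(2*cosh(pi*η/4))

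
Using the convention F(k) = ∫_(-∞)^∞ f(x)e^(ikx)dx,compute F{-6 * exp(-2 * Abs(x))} -24/(k^2 + 4)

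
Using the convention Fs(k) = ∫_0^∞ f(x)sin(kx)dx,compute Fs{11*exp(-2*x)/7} 11*k/(7*(k^2+4))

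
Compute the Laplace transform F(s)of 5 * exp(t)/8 5/(8 * (s - 1))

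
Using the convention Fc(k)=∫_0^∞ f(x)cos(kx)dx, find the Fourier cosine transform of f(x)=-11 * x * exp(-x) 11 * (k^2 - 1)/(k^2 + 1)^2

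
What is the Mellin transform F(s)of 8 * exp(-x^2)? 4 * gamma(s/2)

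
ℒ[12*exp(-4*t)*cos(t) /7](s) 12*(s + 4) /(7*((s + 4) ^2 + 1) ) 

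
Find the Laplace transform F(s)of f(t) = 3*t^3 18/s^4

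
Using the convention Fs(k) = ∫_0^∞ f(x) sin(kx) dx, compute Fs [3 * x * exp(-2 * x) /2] 6 * k/(k^2+4) ^2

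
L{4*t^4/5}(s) 96/(5*s^5)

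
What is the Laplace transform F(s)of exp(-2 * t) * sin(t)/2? 1/(2 * ((s + 2)^2 + 1))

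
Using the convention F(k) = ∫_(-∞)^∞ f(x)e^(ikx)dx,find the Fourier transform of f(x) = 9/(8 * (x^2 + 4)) 9 * pi * exp(-2 * Abs(k))/16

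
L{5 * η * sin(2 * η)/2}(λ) 10 * λ/(λ^2 + 4)^2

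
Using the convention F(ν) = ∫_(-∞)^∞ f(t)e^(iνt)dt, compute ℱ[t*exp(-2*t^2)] sqrt(2)*I*sqrt(pi)*ν*exp(-ν^2/8)/8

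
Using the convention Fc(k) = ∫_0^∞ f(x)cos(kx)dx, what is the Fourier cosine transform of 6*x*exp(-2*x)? 6*(4 - k^2)/(k^2 + 4)^2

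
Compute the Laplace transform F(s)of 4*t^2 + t 8/s^3 + s^(-2)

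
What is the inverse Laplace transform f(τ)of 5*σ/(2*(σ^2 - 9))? 5*cosh(3*τ)/2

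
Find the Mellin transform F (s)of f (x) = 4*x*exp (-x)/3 4*gamma (s + 1)/3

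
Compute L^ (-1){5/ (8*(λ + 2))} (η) 5*exp (-2*η)/8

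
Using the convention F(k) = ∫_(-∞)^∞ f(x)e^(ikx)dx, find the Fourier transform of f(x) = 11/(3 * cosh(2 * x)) 11 * pi/(6 * cosh(pi * k/4))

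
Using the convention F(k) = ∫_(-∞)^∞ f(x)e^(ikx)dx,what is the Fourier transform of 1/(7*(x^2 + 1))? pi*exp(-Abs(k))/7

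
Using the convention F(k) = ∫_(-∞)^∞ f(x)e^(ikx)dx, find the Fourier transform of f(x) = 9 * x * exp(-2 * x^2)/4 9 * sqrt(2) * I * sqrt(pi) * k * exp(-k^2/8)/32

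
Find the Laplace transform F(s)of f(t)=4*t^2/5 8/(5*s^3)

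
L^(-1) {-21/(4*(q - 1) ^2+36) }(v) -7*exp(v)*sin(3*v) /4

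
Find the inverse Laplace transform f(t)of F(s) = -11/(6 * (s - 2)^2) -11 * t * exp(2 * t)/6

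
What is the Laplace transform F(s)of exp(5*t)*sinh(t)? 1/((s - 5)^2-1)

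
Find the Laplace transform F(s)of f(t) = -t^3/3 -2/s^4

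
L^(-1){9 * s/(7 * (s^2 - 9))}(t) 9 * cosh(3 * t)/7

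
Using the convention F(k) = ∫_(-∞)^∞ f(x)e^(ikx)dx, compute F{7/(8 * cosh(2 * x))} 7 * pi/(16 * cosh(pi * k/4))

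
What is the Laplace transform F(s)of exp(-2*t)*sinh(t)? 1/((s + 2)^2 - 1)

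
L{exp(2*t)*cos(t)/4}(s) (s - 2)/(4*((s - 2)^2 + 1))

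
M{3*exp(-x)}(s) 3*gamma(s)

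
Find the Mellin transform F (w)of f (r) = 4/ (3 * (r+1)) 4 * pi * csc (pi * w)/3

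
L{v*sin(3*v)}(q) 6*q/(q^2 + 9)^2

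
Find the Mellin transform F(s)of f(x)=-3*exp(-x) -3*gamma(s)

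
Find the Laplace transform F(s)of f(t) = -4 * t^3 -24/s^4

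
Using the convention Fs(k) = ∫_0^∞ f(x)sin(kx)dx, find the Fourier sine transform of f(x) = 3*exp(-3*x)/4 3*k/(4*(k^2 + 9))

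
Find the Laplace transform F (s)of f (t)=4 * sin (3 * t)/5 12/ (5 * (s^2 + 9))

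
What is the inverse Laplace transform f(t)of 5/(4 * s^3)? 5 * t^2/8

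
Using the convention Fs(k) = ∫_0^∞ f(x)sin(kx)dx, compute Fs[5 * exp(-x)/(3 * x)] 5 * atan(k)/3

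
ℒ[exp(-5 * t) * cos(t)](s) (s + 5)/((s + 5)^2 + 1)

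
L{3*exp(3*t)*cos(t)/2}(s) 3*(s - 3)/(2*((s - 3)^2 + 1))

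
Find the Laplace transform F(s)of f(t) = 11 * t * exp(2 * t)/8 11/(8 * (s - 2)^2)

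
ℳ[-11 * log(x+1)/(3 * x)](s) 11 * pi * csc(pi * s)/(3 * (s - 1))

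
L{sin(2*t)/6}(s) 1/(3*(s^2 + 4))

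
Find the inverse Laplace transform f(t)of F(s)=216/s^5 9*t^4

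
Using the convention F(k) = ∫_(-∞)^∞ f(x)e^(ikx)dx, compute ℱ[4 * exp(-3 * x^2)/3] 4 * sqrt(3) * sqrt(pi) * exp(-k^2/12)/9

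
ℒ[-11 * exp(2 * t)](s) -11/(s - 2)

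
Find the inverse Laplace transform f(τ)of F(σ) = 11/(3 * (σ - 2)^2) 11 * τ * exp(2 * τ)/3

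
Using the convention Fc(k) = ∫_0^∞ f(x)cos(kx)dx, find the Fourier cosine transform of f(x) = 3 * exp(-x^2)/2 3 * sqrt(pi) * exp(-k^2/4)/4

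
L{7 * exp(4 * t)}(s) 7/(s - 4)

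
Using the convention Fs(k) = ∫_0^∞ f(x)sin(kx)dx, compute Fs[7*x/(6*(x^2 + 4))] 7*pi*exp(-2*k)/12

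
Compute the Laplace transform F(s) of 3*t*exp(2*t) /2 3/(2*(s - 2) ^2) 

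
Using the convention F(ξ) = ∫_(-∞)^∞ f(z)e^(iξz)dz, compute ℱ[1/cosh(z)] pi/cosh(pi*ξ/2)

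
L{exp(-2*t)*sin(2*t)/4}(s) 1/(2*((s + 2)^2 + 4))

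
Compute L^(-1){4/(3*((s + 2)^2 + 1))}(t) 4*exp(-2*t)*sin(t)/3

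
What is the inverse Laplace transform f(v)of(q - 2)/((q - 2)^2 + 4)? exp(2 * v) * cos(2 * v)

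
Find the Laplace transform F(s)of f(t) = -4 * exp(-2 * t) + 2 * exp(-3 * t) 2/(s + 3) - 4/(s + 2)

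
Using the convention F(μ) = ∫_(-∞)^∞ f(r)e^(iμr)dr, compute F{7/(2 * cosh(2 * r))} 7 * pi/(4 * cosh(pi * μ/4))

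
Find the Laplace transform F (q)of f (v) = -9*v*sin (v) -18*q/ (q^2 + 1)^2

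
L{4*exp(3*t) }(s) 4/(s - 3) 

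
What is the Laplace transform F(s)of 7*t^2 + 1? 14/s^3 + 1/s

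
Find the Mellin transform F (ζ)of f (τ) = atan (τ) -pi * sec (pi * ζ/2)/ (2 * ζ)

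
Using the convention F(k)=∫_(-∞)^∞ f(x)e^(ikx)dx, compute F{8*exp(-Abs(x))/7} 16/(7*(k^2 + 1))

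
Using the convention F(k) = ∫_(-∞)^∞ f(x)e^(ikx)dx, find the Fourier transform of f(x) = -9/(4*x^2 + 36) -3*pi*exp(-3*Abs(k))/4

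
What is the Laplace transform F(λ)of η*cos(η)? (λ^2 - 1)/(λ^2+1)^2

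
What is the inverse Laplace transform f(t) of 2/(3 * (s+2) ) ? 2 * exp(-2 * t) /3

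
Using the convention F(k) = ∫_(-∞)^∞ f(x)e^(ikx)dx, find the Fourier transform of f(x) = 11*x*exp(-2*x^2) 11*sqrt(2)*I*sqrt(pi)*k*exp(-k^2/8)/8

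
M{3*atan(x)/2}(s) -3*pi*sec(pi*s/2)/(4*s)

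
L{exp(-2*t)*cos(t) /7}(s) (s+2) /(7*((s+2) ^2+1) ) 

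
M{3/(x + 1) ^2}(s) -3 * pi * (s - 1) /sin(pi * s) 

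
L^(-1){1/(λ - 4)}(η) exp(4 * η)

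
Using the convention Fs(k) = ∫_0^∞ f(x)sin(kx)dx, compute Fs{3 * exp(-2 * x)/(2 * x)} 3 * atan(k/2)/2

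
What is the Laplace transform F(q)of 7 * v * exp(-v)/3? 7/(3 * (q+1)^2)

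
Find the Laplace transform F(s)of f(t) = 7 7/s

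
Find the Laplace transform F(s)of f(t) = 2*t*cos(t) 2*(s^2 - 1)/(s^2 + 1)^2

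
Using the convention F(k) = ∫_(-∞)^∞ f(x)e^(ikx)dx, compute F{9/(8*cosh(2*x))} 9*pi/(16*cosh(pi*k/4))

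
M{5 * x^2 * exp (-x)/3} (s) 5 * gamma (s + 2)/3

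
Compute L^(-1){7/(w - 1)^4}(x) 7*x^3*exp(x)/6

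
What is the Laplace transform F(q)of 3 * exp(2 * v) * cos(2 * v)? 3 * (q - 2)/((q - 2)^2 + 4)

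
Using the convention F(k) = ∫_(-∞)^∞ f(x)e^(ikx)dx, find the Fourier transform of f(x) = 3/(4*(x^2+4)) 3*pi*exp(-2*Abs(k))/8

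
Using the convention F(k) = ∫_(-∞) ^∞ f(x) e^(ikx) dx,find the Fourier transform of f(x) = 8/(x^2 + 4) 4*pi*exp(-2*Abs(k) ) 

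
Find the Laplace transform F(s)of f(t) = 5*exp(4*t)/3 5/(3*(s - 4))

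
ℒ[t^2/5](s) 2/(5*s^3) 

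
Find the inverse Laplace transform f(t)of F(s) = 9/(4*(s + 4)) 9*exp(-4*t)/4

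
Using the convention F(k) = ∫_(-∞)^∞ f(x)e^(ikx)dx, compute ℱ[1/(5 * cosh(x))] pi/(5 * cosh(pi * k/2))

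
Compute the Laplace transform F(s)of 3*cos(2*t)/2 3*s/(2*(s^2 + 4))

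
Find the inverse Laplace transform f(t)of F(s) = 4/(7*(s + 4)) 4*exp(-4*t)/7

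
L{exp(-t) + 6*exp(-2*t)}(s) 6/(s + 2) + 1/(s + 1)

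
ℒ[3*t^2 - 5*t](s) 6/s^3 - 5/s^2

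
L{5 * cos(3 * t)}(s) 5 * s/(s^2 + 9)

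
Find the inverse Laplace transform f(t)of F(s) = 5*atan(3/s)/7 5*sin(3*t)/(7*t)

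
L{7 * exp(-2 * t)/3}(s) 7/(3 * (s + 2))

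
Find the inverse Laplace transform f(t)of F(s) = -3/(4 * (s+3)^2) -3 * t * exp(-3 * t)/4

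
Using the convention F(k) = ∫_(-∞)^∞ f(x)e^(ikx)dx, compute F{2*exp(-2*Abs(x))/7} 8/(7*(k^2 + 4))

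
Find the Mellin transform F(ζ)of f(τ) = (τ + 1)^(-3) pi*(ζ - 2)*(ζ - 1)/(2*sin(pi*ζ))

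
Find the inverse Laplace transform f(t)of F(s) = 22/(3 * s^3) 11 * t^2/3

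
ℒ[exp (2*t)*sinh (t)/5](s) 1/ (5*( (s - 2)^2 - 1))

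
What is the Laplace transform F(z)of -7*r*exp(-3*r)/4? -7/(4*(z + 3)^2)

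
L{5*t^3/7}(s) 30/(7*s^4)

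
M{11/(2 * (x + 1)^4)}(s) 11 * gamma(s) * gamma(4 - s)/12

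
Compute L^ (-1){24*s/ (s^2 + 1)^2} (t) 12*t*sin (t)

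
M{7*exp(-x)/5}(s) 7*gamma(s)/5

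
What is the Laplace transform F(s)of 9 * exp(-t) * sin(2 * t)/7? 18/(7 * ((s + 1)^2 + 4))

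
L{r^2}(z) 2/z^3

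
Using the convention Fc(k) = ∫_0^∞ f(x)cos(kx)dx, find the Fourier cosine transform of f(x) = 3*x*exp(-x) 3*(1 - k^2)/(k^2+1)^2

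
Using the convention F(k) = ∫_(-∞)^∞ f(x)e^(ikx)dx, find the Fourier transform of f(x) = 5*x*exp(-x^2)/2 5*I*sqrt(pi)*k*exp(-k^2/4)/4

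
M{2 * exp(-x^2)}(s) gamma(s/2)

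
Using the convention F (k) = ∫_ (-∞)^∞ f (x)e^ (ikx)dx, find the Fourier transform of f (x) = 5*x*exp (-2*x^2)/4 5*sqrt (2)*I*sqrt (pi)*k*exp (-k^2/8)/32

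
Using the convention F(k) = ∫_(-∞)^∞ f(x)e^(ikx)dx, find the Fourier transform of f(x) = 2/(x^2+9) 2 * pi * exp(-3 * Abs(k))/3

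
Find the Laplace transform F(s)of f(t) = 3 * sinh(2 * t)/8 3/(4 * (s^2 - 4))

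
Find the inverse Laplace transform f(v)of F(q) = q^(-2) v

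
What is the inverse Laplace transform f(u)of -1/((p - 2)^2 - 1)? -exp(2*u)*sinh(u)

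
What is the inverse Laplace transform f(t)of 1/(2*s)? 1/2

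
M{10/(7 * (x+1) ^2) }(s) -10 * pi * (s - 1) /(7 * sin(pi * s) ) 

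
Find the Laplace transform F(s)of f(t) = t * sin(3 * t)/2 3 * s/(s^2 + 9)^2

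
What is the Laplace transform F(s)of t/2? 1/(2*s^2)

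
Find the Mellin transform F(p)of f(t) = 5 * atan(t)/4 -5 * pi * sec(pi * p/2)/(8 * p)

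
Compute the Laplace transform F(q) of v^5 120/q^6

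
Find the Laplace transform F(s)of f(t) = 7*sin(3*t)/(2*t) 7*atan(3/s)/2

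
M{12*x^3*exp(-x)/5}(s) 12*gamma(s+3)/5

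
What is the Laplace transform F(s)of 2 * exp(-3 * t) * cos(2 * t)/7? 2 * (s + 3)/(7 * ((s + 3)^2 + 4))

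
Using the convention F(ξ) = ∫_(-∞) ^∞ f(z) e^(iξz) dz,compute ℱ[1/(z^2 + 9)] pi*exp(-3*Abs(ξ) ) /3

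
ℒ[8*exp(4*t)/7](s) 8/(7*(s - 4))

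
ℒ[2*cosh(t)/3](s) 2*s/(3*(s^2 - 1))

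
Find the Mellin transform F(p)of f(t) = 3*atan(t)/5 -3*pi*sec(pi*p/2)/(10*p)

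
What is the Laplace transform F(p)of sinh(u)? 1/(p^2 - 1)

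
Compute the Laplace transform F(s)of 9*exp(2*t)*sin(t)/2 9/(2*((s - 2)^2 + 1))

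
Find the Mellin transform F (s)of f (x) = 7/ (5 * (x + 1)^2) -7 * pi * (s - 1)/ (5 * sin (pi * s))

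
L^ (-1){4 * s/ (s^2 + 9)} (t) 4 * cos (3 * t)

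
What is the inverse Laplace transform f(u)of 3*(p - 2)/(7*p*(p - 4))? 3*exp(2*u)*cosh(2*u)/7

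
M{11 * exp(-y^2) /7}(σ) 11 * gamma(σ/2) /14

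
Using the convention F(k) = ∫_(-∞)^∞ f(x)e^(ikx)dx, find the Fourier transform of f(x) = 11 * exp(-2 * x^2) 11 * sqrt(2) * sqrt(pi) * exp(-k^2/8)/2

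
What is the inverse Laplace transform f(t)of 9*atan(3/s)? 9*sin(3*t)/t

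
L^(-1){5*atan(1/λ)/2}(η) 5*sin(η)/(2*η)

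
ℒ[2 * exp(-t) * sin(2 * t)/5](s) 4/(5 * ((s + 1)^2 + 4))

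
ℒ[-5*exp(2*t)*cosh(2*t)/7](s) 5*(2 - s)/(7*s*(s - 4))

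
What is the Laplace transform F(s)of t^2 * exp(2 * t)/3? 2/(3 * (s - 2)^3)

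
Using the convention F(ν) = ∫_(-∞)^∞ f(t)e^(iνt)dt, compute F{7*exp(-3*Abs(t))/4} 21/(2*(ν^2 + 9))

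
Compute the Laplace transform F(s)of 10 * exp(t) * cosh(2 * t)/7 10 * (s - 1)/(7 * ((s - 1)^2 - 4))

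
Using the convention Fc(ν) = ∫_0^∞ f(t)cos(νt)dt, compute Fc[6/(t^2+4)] 3 * pi * exp(-2 * ν)/2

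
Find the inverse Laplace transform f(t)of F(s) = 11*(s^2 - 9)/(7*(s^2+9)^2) 11*t*cos(3*t)/7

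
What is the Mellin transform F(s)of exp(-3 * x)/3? gamma(s)/(3 * 3^s)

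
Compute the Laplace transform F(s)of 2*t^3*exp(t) 12/(s - 1)^4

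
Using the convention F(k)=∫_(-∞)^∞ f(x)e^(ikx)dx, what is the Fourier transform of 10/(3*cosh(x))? 10*pi/(3*cosh(pi*k/2))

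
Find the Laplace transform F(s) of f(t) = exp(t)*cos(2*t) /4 (s - 1) /(4*((s - 1) ^2 + 4) ) 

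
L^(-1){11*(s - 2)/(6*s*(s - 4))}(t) 11*exp(2*t)*cosh(2*t)/6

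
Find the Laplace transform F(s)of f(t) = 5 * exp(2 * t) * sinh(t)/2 5/(2 * ((s - 2)^2 - 1))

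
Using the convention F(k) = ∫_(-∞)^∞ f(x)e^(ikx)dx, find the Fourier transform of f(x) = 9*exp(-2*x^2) 9*sqrt(2)*sqrt(pi)*exp(-k^2/8)/2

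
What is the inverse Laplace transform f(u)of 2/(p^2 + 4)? sin(2*u)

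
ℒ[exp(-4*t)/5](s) 1/(5*(s+4))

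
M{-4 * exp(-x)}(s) -4 * gamma(s)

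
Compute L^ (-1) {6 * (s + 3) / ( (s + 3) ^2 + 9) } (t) 6 * exp (-3 * t) * cos (3 * t) 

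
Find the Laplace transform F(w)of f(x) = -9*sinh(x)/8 -9/(8*w^2 - 8)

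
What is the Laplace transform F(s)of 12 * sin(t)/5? 12/(5 * (s^2 + 1))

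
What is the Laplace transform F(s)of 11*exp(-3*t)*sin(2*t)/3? 22/(3*((s + 3)^2 + 4))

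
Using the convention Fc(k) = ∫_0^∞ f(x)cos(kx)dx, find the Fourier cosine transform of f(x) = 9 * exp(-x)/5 9/(5 * (k^2+1))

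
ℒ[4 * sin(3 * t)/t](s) 4 * atan(3/s)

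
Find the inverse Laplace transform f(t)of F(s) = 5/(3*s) 5/3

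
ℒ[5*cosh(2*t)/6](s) 5*s/(6*(s^2-4))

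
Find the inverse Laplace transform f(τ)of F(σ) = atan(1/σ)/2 sin(τ)/(2 * τ)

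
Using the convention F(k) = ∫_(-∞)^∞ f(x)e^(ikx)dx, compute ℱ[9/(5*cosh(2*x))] 9*pi/(10*cosh(pi*k/4))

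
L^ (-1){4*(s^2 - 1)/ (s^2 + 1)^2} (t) 4*t*cos (t)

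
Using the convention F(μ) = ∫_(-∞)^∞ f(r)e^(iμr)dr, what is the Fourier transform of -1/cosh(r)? -pi/cosh(pi * μ/2)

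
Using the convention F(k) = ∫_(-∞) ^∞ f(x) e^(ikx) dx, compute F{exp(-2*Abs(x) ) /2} 2/(k^2+4) 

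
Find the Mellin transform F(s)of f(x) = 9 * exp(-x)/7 9 * gamma(s)/7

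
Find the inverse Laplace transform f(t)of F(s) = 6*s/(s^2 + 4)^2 3*t*sin(2*t)/2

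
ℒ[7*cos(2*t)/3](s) 7*s/(3*(s^2 + 4))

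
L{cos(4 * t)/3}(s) s/(3 * (s^2 + 16))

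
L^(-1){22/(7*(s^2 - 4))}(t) 11*sinh(2*t)/7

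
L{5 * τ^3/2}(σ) 15/σ^4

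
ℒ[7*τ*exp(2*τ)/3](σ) 7/(3*(σ - 2)^2)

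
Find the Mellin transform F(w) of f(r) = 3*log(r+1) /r -3*pi*csc(pi*w) /(w - 1) 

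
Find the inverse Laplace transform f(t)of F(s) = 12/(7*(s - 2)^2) 12*t*exp(2*t)/7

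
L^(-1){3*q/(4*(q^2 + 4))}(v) 3*cos(2*v)/4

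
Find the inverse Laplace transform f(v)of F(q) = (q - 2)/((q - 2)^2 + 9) exp(2 * v) * cos(3 * v)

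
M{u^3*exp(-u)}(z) gamma(z + 3)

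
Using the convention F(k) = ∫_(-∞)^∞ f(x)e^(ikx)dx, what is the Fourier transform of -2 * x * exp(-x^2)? -I * sqrt(pi) * k * exp(-k^2/4)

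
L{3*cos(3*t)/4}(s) 3*s/(4*(s^2 + 9))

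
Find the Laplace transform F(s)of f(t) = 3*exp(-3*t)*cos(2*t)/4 3*(s + 3)/(4*((s + 3)^2 + 4))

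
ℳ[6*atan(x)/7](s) -3*pi*sec(pi*s/2)/(7*s)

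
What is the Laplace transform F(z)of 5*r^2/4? 5/(2*z^3)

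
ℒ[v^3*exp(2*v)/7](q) 6/(7*(q - 2)^4)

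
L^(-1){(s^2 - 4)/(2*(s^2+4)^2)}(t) t*cos(2*t)/2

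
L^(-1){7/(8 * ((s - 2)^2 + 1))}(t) 7 * exp(2 * t) * sin(t)/8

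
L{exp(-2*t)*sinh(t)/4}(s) 1/(4*((s+2)^2 - 1))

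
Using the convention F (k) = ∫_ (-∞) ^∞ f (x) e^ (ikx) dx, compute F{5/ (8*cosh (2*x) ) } 5*pi/ (16*cosh (pi*k/4) ) 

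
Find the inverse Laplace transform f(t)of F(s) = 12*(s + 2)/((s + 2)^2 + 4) 12*exp(-2*t)*cos(2*t)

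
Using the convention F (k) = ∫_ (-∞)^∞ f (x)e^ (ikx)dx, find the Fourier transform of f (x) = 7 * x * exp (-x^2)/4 7 * I * sqrt (pi) * k * exp (-k^2/4)/8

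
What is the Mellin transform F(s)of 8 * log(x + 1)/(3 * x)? -8 * pi * csc(pi * s)/(3 * s - 3)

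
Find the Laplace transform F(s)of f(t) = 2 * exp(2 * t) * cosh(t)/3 2 * (s - 2)/(3 * ((s - 2)^2 - 1))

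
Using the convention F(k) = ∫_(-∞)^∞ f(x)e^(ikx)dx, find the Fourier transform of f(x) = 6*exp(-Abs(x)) 12/(k^2 + 1)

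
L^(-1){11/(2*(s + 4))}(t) 11*exp(-4*t)/2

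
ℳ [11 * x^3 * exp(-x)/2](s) 11 * gamma(s + 3)/2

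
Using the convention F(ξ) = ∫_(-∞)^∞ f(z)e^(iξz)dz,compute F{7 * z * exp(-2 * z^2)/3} 7 * sqrt(2) * I * sqrt(pi) * ξ * exp(-ξ^2/8)/24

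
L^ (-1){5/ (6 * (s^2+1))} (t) 5 * sin (t)/6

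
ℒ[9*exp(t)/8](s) 9/(8*(s - 1))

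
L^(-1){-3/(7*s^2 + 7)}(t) -3*sin(t)/7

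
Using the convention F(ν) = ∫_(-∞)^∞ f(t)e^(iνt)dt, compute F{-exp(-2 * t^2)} -sqrt(2) * sqrt(pi) * exp(-ν^2/8)/2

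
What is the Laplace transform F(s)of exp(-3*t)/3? 1/(3*(s+3))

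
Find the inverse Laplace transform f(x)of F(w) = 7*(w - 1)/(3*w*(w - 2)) 7*exp(x)*cosh(x)/3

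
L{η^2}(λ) 2/λ^3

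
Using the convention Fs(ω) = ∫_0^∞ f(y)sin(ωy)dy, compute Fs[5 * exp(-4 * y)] 5 * ω/(ω^2 + 16)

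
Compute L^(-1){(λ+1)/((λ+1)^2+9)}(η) exp(-η)*cos(3*η)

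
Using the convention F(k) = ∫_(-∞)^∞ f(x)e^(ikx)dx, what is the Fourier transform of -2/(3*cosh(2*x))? -pi/(3*cosh(pi*k/4))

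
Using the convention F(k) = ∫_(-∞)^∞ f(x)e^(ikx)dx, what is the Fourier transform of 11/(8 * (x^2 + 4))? 11 * pi * exp(-2 * Abs(k))/16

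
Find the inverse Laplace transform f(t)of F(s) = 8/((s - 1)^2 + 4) 4 * exp(t) * sin(2 * t)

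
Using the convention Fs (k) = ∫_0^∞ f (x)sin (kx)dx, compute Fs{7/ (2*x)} 7*pi/4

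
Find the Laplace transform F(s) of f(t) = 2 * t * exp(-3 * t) 2/(s + 3) ^2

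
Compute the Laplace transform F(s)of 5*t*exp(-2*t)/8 5/(8*(s + 2)^2)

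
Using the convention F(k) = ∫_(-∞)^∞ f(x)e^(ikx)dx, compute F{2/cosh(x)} 2*pi/cosh(pi*k/2)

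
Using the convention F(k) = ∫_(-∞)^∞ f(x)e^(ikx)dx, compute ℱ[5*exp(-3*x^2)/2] 5*sqrt(3)*sqrt(pi)*exp(-k^2/12)/6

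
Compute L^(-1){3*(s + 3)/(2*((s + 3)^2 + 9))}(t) 3*exp(-3*t)*cos(3*t)/2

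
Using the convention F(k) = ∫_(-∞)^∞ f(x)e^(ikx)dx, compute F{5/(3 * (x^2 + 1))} 5 * pi * exp(-Abs(k))/3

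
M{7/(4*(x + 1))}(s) 7*pi*csc(pi*s)/4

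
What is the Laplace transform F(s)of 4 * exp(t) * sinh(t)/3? 4/(3 * s * (s - 2))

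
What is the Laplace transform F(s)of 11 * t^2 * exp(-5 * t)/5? 22/(5 * (s + 5)^3)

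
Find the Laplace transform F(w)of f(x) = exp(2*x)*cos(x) (w - 2)/((w - 2)^2 + 1)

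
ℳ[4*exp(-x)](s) 4*gamma(s)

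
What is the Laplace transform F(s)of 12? 12/s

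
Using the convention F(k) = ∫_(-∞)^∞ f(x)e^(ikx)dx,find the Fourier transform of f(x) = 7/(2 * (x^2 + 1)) 7 * pi * exp(-Abs(k))/2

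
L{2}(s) 2/s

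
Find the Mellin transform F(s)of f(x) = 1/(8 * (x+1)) pi * csc(pi * s)/8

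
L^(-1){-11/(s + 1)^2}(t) -11*t*exp(-t)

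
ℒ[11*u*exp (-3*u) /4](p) 11/ (4*(p + 3) ^2) 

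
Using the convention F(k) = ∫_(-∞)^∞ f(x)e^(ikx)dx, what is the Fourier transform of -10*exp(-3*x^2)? -10*sqrt(3)*sqrt(pi)*exp(-k^2/12)/3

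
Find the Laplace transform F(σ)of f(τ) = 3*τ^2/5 6/(5*σ^3)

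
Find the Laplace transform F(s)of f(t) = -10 -10/s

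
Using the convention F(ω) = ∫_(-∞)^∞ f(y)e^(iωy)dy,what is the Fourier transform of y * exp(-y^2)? I * sqrt(pi) * ω * exp(-ω^2/4)/2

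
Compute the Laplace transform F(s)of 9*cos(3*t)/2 9*s/(2*(s^2 + 9))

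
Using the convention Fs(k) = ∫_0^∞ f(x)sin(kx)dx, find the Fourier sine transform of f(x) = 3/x 3 * pi/2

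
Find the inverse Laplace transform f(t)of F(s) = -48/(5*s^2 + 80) -12*sin(4*t)/5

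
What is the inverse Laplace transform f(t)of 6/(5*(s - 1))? 6*exp(t)/5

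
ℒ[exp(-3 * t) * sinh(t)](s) 1/((s + 3)^2-1)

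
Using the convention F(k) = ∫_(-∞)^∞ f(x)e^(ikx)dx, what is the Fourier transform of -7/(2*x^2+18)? -7*pi*exp(-3*Abs(k))/6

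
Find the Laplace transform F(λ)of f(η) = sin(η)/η atan(1/λ)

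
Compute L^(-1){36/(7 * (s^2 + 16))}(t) 9 * sin(4 * t)/7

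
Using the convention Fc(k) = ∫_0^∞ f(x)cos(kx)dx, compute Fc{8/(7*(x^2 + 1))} 4*pi*exp(-k)/7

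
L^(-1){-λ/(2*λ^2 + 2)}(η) -cos(η)/2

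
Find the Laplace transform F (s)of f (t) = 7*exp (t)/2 7/ (2*(s - 1))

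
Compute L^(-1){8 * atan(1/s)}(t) 8 * sin(t)/t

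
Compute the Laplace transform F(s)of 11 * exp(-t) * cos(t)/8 11 * (s + 1)/(8 * ((s + 1)^2 + 1))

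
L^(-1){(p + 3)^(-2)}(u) u*exp(-3*u)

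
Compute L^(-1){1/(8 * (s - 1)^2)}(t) t * exp(t)/8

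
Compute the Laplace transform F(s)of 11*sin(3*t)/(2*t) 11*atan(3/s)/2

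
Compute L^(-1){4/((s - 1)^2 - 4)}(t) 2*exp(t)*sinh(2*t)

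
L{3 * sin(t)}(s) 3/(s^2+1)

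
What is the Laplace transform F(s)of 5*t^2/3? 10/(3*s^3)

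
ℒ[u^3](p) 6/p^4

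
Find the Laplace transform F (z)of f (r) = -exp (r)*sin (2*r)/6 -1/ (3*(z - 1)^2 + 12)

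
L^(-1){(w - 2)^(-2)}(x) x * exp(2 * x)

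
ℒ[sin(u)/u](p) atan(1/p)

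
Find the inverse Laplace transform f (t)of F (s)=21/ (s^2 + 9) 7 * sin (3 * t)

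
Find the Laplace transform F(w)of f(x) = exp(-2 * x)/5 1/(5 * (w + 2))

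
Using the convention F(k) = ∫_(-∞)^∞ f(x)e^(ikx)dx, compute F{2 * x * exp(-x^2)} I * sqrt(pi) * k * exp(-k^2/4)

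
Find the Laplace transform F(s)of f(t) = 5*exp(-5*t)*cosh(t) 5*(s + 5)/((s + 5)^2 - 1)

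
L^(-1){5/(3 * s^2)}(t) 5 * t/3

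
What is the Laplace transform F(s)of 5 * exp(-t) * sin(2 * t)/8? 5/(4 * ((s + 1)^2 + 4))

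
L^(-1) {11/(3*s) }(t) 11/3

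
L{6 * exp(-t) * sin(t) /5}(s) 6/(5 * ((s+1) ^2+1) ) 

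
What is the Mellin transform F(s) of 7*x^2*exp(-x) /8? 7*gamma(s + 2) /8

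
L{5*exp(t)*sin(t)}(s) 5/((s - 1)^2+1)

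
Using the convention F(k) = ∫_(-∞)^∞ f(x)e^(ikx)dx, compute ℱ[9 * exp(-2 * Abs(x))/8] 9/(2 * (k^2 + 4))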